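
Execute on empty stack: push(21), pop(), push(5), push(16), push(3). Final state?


push(21) -> [21]
pop() returns 21 -> []
push(5) -> [5]
push(16) -> [5, 16]
push(3) -> [5, 16, 3]
Final stack (bottom to top): [5, 16, 3]


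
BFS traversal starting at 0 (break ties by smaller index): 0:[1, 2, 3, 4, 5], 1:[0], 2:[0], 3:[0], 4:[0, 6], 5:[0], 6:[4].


BFS queue: start with [0]
Visit order: [0, 1, 2, 3, 4, 5, 6]


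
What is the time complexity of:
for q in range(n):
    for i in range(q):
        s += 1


Per nesting level: O(n) * O(n) [triangular over q] = O(n^2)
Complexity: O(n^2)


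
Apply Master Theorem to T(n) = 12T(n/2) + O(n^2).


a=12, b=2, c=2. log_2(12)=3.585 > c=2. Case 1: O(n^log_b(a)) = O(n^3.585)
Complexity: O(n^3.585)


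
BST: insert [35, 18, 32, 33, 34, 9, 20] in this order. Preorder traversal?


Root = 35; build tree by BST insertion.
Preorder traversal: [35, 18, 9, 32, 20, 33, 34]


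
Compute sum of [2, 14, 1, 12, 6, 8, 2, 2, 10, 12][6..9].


Prefix sums: [0, 2, 16, 17, 29, 35, 43, 45, 47, 57, 69]
Sum[6..9] = prefix[10] - prefix[6] = 69 - 43 = 26


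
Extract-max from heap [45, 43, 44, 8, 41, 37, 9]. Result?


Max = 45
Replace root with last, heapify down
Resulting heap: [44, 43, 37, 8, 41, 9]


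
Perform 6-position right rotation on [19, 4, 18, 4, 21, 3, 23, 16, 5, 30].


Right rotate by 6: [21, 3, 23, 16, 5, 30, 19, 4, 18, 4]


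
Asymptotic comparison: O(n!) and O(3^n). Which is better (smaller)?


exponential (base 3) grows slower than factorial
O(3^n) is asymptotically smaller; O(n!) grows faster


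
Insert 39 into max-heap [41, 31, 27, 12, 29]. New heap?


Append 39: [41, 31, 27, 12, 29, 39]
Bubble up: swap idx 5(39) with idx 2(27)
Result: [41, 31, 39, 12, 29, 27]


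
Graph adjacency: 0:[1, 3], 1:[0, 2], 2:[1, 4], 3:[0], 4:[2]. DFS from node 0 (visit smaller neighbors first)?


DFS stack-based: start with [0]
Visit order: [0, 1, 2, 4, 3]


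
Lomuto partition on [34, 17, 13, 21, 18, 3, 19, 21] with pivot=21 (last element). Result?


Elements <= 21 go left of pivot.
Result: [17, 13, 21, 18, 3, 19, 21, 34], pivot at index 6


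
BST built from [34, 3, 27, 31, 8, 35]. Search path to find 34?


BST root = 34
Search for 34: compare at each node
Path: [34]


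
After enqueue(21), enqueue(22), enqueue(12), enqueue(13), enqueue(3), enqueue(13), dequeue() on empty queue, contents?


enqueue(21) -> [21]
enqueue(22) -> [21, 22]
enqueue(12) -> [21, 22, 12]
enqueue(13) -> [21, 22, 12, 13]
enqueue(3) -> [21, 22, 12, 13, 3]
enqueue(13) -> [21, 22, 12, 13, 3, 13]
dequeue() returns 21 -> [22, 12, 13, 3, 13]
Final queue (front to back): [22, 12, 13, 3, 13]


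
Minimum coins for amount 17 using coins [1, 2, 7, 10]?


dp[0]=0; dp[i]=1+min(dp[i-c] for c in coins)
...dp[12]=2, dp[13]=3, dp[14]=2, dp[15]=3, dp[16]=3, dp[17]=2
Minimum coins for 17 = 2


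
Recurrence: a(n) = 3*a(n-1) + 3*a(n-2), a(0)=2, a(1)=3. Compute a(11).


Build bottom-up:
...a(9)=161838, a(10)=613575, a(11)=3*613575+3*161838=2326239


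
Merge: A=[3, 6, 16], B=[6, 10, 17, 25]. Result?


Compare heads, take smaller each step.
Merged: [3, 6, 6, 10, 16, 17, 25]


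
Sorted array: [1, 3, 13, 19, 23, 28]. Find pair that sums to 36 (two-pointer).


Two pointers: lo=0, hi=5
Found pair: (13, 23) summing to 36


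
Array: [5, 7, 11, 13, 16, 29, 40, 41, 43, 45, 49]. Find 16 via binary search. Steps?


Search for 16:
[0,10] mid=5 arr[5]=29
[0,4] mid=2 arr[2]=11
[3,4] mid=3 arr[3]=13
[4,4] mid=4 arr[4]=16
Total: 4 comparisons


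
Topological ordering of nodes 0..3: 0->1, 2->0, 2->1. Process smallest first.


Kahn's algorithm, process smallest node first
Order: [2, 0, 1, 3]


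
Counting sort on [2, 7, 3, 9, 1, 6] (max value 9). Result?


Count array: [0, 1, 1, 1, 0, 0, 1, 1, 0, 1]
Reconstruct: [1, 2, 3, 6, 7, 9]


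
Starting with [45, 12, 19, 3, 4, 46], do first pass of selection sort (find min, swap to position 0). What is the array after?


After one pass: [3, 12, 19, 45, 4, 46]


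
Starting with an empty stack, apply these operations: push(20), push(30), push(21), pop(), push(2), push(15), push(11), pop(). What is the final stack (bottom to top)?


push(20) -> [20]
push(30) -> [20, 30]
push(21) -> [20, 30, 21]
pop() returns 21 -> [20, 30]
push(2) -> [20, 30, 2]
push(15) -> [20, 30, 2, 15]
push(11) -> [20, 30, 2, 15, 11]
pop() returns 11 -> [20, 30, 2, 15]
Final stack (bottom to top): [20, 30, 2, 15]


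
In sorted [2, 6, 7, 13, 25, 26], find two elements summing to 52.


Two pointers: lo=0, hi=5
No pair sums to 52


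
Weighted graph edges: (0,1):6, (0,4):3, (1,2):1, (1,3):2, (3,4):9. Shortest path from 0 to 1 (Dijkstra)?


Dijkstra from 0:
Distances: {0: 0, 1: 6, 2: 7, 3: 8, 4: 3}
Shortest distance to 1 = 6, path = [0, 1]


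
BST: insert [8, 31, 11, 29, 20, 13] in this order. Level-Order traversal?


Root = 8; build tree by BST insertion.
Level-Order traversal: [8, 31, 11, 29, 20, 13]


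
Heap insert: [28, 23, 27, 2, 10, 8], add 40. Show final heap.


Append 40: [28, 23, 27, 2, 10, 8, 40]
Bubble up: swap idx 6(40) with idx 2(27); swap idx 2(40) with idx 0(28)
Result: [40, 23, 28, 2, 10, 8, 27]


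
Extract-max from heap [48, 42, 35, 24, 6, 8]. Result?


Max = 48
Replace root with last, heapify down
Resulting heap: [42, 24, 35, 8, 6]


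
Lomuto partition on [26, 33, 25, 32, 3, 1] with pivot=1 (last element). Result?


Elements <= 1 go left of pivot.
Result: [1, 33, 25, 32, 3, 26], pivot at index 0


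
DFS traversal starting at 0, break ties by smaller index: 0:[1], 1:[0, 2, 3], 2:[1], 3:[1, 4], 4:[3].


DFS stack-based: start with [0]
Visit order: [0, 1, 2, 3, 4]


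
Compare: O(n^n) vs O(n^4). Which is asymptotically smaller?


quartic grows slower than n^n
O(n^4) is asymptotically smaller; O(n^n) grows faster


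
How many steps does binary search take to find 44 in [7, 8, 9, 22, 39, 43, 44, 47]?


Search for 44:
[0,7] mid=3 arr[3]=22
[4,7] mid=5 arr[5]=43
[6,7] mid=6 arr[6]=44
Total: 3 comparisons


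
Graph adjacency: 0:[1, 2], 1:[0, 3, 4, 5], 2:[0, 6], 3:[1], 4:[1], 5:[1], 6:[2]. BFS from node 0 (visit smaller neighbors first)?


BFS queue: start with [0]
Visit order: [0, 1, 2, 3, 4, 5, 6]


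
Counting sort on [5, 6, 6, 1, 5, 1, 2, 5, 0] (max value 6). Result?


Count array: [1, 2, 1, 0, 0, 3, 2]
Reconstruct: [0, 1, 1, 2, 5, 5, 5, 6, 6]


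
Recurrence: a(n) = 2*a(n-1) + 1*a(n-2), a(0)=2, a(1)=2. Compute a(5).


Build bottom-up:
...a(3)=14, a(4)=34, a(5)=2*34+1*14=82


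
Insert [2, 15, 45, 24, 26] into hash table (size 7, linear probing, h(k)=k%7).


Insertions: 2->slot 2; 15->slot 1; 45->slot 3; 24->slot 4; 26->slot 5
Table: [None, 15, 2, 45, 24, 26, None]


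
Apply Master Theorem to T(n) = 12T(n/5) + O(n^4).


a=12, b=5, c=4. log_5(12)=1.544 < c=4. Case 3: O(n^c) = O(n^4)
Complexity: O(n^4)


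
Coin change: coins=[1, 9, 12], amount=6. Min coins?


dp[0]=0; dp[i]=1+min(dp[i-c] for c in coins)
...dp[1]=1, dp[2]=2, dp[3]=3, dp[4]=4, dp[5]=5, dp[6]=6
Minimum coins for 6 = 6


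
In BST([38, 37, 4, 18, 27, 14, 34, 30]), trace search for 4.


BST root = 38
Search for 4: compare at each node
Path: [38, 37, 4]


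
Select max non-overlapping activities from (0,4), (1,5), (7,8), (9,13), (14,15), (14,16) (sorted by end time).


Greedy: pick earliest-ending, then skip overlaps.
Selected (4 activities): [(0, 4), (7, 8), (9, 13), (14, 15)]


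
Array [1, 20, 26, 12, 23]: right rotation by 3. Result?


Right rotate by 3: [26, 12, 23, 1, 20]


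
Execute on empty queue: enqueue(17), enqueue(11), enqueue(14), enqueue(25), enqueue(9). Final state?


enqueue(17) -> [17]
enqueue(11) -> [17, 11]
enqueue(14) -> [17, 11, 14]
enqueue(25) -> [17, 11, 14, 25]
enqueue(9) -> [17, 11, 14, 25, 9]
Final queue (front to back): [17, 11, 14, 25, 9]


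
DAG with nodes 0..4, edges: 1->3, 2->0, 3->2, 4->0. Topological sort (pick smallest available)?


Kahn's algorithm, process smallest node first
Order: [1, 3, 2, 4, 0]


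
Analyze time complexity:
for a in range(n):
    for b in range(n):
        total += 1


Per nesting level: O(n) * O(n) = O(n^2)
Complexity: O(n^2)


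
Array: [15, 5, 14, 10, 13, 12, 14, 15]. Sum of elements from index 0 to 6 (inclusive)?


Prefix sums: [0, 15, 20, 34, 44, 57, 69, 83, 98]
Sum[0..6] = prefix[7] - prefix[0] = 83 - 0 = 83


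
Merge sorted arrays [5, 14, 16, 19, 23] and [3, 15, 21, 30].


Compare heads, take smaller each step.
Merged: [3, 5, 14, 15, 16, 19, 21, 23, 30]


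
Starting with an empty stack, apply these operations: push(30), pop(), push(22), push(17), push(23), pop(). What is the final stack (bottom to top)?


push(30) -> [30]
pop() returns 30 -> []
push(22) -> [22]
push(17) -> [22, 17]
push(23) -> [22, 17, 23]
pop() returns 23 -> [22, 17]
Final stack (bottom to top): [22, 17]


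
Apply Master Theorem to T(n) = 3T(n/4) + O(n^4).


a=3, b=4, c=4. log_4(3)=0.792 < c=4. Case 3: O(n^c) = O(n^4)
Complexity: O(n^4)


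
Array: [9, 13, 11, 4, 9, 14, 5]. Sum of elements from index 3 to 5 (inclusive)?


Prefix sums: [0, 9, 22, 33, 37, 46, 60, 65]
Sum[3..5] = prefix[6] - prefix[3] = 60 - 33 = 27


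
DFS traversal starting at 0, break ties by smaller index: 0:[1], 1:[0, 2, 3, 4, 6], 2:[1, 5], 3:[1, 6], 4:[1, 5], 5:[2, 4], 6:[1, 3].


DFS stack-based: start with [0]
Visit order: [0, 1, 2, 5, 4, 3, 6]


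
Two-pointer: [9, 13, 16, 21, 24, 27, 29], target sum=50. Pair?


Two pointers: lo=0, hi=6
Found pair: (21, 29) summing to 50


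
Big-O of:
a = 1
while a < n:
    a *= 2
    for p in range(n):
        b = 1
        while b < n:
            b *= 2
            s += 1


Per nesting level: O(log n) * O(n) * O(log n) = O(n (log n)^2)
Complexity: O(n (log n)^2)


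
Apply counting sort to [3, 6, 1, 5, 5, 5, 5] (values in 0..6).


Count array: [0, 1, 0, 1, 0, 4, 1]
Reconstruct: [1, 3, 5, 5, 5, 5, 6]


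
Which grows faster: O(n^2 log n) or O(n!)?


n^2 log n grows slower than factorial
O(n^2 log n) is asymptotically smaller; O(n!) grows faster


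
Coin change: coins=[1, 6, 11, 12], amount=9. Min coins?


dp[0]=0; dp[i]=1+min(dp[i-c] for c in coins)
...dp[4]=4, dp[5]=5, dp[6]=1, dp[7]=2, dp[8]=3, dp[9]=4
Minimum coins for 9 = 4


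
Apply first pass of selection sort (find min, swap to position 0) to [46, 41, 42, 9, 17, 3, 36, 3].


After one pass: [3, 41, 42, 9, 17, 46, 36, 3]


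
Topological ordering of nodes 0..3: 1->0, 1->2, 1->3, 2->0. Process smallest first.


Kahn's algorithm, process smallest node first
Order: [1, 2, 0, 3]


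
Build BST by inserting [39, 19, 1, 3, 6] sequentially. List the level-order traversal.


Root = 39; build tree by BST insertion.
Level-Order traversal: [39, 19, 1, 3, 6]


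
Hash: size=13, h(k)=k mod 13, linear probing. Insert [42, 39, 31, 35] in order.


Insertions: 42->slot 3; 39->slot 0; 31->slot 5; 35->slot 9
Table: [39, None, None, 42, None, 31, None, None, None, 35, None, None, None]


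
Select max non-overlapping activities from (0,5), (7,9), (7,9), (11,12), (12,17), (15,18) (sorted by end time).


Greedy: pick earliest-ending, then skip overlaps.
Selected (4 activities): [(0, 5), (7, 9), (11, 12), (12, 17)]


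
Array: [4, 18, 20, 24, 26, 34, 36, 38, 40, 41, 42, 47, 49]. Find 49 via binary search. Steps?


Search for 49:
[0,12] mid=6 arr[6]=36
[7,12] mid=9 arr[9]=41
[10,12] mid=11 arr[11]=47
[12,12] mid=12 arr[12]=49
Total: 4 comparisons


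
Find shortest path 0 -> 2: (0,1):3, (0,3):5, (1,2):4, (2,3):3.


Dijkstra from 0:
Distances: {0: 0, 1: 3, 2: 7, 3: 5}
Shortest distance to 2 = 7, path = [0, 1, 2]


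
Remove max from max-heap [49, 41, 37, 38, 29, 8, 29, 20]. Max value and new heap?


Max = 49
Replace root with last, heapify down
Resulting heap: [41, 38, 37, 20, 29, 8, 29]


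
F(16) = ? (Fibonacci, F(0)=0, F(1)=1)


F(n)=F(n-1)+F(n-2)
...F(14)=377, F(15)=610, F(16)=987


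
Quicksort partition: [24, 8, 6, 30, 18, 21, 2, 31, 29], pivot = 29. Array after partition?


Elements <= 29 go left of pivot.
Result: [24, 8, 6, 18, 21, 2, 29, 31, 30], pivot at index 6


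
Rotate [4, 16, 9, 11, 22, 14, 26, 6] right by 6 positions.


Right rotate by 6: [9, 11, 22, 14, 26, 6, 4, 16]


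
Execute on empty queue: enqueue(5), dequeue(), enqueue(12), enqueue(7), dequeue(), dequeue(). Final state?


enqueue(5) -> [5]
dequeue() returns 5 -> []
enqueue(12) -> [12]
enqueue(7) -> [12, 7]
dequeue() returns 12 -> [7]
dequeue() returns 7 -> []
Final queue (front to back): []


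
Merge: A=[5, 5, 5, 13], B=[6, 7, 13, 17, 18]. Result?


Compare heads, take smaller each step.
Merged: [5, 5, 5, 6, 7, 13, 13, 17, 18]


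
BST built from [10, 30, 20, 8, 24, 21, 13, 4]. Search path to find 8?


BST root = 10
Search for 8: compare at each node
Path: [10, 8]


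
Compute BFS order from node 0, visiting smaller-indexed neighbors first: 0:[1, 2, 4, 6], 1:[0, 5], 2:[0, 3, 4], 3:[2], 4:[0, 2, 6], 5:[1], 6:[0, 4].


BFS queue: start with [0]
Visit order: [0, 1, 2, 4, 6, 5, 3]


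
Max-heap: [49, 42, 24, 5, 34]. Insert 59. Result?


Append 59: [49, 42, 24, 5, 34, 59]
Bubble up: swap idx 5(59) with idx 2(24); swap idx 2(59) with idx 0(49)
Result: [59, 42, 49, 5, 34, 24]


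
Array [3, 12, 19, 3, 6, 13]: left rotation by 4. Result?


Left rotate by 4: [6, 13, 3, 12, 19, 3]


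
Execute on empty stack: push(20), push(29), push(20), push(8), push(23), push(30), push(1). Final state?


push(20) -> [20]
push(29) -> [20, 29]
push(20) -> [20, 29, 20]
push(8) -> [20, 29, 20, 8]
push(23) -> [20, 29, 20, 8, 23]
push(30) -> [20, 29, 20, 8, 23, 30]
push(1) -> [20, 29, 20, 8, 23, 30, 1]
Final stack (bottom to top): [20, 29, 20, 8, 23, 30, 1]


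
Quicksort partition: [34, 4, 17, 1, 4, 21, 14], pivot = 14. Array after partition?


Elements <= 14 go left of pivot.
Result: [4, 1, 4, 14, 17, 21, 34], pivot at index 3


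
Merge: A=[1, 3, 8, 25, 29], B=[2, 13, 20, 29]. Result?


Compare heads, take smaller each step.
Merged: [1, 2, 3, 8, 13, 20, 25, 29, 29]


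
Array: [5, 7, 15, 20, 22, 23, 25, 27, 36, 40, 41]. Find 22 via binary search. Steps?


Search for 22:
[0,10] mid=5 arr[5]=23
[0,4] mid=2 arr[2]=15
[3,4] mid=3 arr[3]=20
[4,4] mid=4 arr[4]=22
Total: 4 comparisons


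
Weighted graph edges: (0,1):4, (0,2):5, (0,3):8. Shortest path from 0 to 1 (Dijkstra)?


Dijkstra from 0:
Distances: {0: 0, 1: 4, 2: 5, 3: 8}
Shortest distance to 1 = 4, path = [0, 1]


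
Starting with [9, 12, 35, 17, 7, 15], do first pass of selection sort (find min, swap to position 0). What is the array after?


After one pass: [7, 12, 35, 17, 9, 15]


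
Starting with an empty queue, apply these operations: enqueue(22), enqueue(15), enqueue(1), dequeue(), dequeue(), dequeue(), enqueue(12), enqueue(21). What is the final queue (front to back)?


enqueue(22) -> [22]
enqueue(15) -> [22, 15]
enqueue(1) -> [22, 15, 1]
dequeue() returns 22 -> [15, 1]
dequeue() returns 15 -> [1]
dequeue() returns 1 -> []
enqueue(12) -> [12]
enqueue(21) -> [12, 21]
Final queue (front to back): [12, 21]


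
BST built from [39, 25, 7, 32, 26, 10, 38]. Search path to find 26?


BST root = 39
Search for 26: compare at each node
Path: [39, 25, 32, 26]


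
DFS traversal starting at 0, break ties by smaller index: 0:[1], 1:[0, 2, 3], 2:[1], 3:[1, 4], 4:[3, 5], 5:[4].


DFS stack-based: start with [0]
Visit order: [0, 1, 2, 3, 4, 5]


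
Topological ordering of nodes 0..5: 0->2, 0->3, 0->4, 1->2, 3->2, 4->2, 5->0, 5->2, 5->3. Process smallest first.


Kahn's algorithm, process smallest node first
Order: [1, 5, 0, 3, 4, 2]


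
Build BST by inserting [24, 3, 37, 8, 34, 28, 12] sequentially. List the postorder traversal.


Root = 24; build tree by BST insertion.
Postorder traversal: [12, 8, 3, 28, 34, 37, 24]


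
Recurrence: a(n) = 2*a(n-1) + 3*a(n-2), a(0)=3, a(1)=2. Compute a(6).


Build bottom-up:
...a(4)=103, a(5)=302, a(6)=2*302+3*103=913


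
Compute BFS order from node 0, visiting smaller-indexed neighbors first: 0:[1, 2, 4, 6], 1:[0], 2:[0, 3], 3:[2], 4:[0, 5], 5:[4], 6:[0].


BFS queue: start with [0]
Visit order: [0, 1, 2, 4, 6, 3, 5]


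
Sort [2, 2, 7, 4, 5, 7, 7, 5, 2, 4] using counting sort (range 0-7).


Count array: [0, 0, 3, 0, 2, 2, 0, 3]
Reconstruct: [2, 2, 2, 4, 4, 5, 5, 7, 7, 7]


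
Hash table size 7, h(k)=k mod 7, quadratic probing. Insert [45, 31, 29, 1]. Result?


Insertions: 45->slot 3; 31->slot 4; 29->slot 1; 1->slot 2
Table: [None, 29, 1, 45, 31, None, None]


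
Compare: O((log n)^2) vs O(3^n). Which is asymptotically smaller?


polylogarithmic grows slower than exponential (base 3)
O((log n)^2) is asymptotically smaller; O(3^n) grows faster


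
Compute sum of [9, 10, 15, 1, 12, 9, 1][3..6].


Prefix sums: [0, 9, 19, 34, 35, 47, 56, 57]
Sum[3..6] = prefix[7] - prefix[3] = 57 - 34 = 23


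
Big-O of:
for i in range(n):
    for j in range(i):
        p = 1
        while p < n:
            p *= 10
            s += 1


Per nesting level: O(n) * O(n) [triangular over i] * O(log n) = O(n^2 log n)
Complexity: O(n^2 log n)


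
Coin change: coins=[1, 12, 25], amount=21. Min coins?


dp[0]=0; dp[i]=1+min(dp[i-c] for c in coins)
...dp[16]=5, dp[17]=6, dp[18]=7, dp[19]=8, dp[20]=9, dp[21]=10
Minimum coins for 21 = 10


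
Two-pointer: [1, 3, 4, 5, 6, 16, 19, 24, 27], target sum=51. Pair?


Two pointers: lo=0, hi=8
Found pair: (24, 27) summing to 51


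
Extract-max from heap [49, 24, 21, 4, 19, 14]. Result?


Max = 49
Replace root with last, heapify down
Resulting heap: [24, 19, 21, 4, 14]


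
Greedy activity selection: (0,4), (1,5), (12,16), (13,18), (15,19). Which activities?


Greedy: pick earliest-ending, then skip overlaps.
Selected (2 activities): [(0, 4), (12, 16)]


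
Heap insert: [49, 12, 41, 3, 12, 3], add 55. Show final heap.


Append 55: [49, 12, 41, 3, 12, 3, 55]
Bubble up: swap idx 6(55) with idx 2(41); swap idx 2(55) with idx 0(49)
Result: [55, 12, 49, 3, 12, 3, 41]


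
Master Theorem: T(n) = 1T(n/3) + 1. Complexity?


a=1, b=3, c=0. log_3(1)=0 = c=0. Case 2: O(n^c log n) = O(log n)
Complexity: O(log n)


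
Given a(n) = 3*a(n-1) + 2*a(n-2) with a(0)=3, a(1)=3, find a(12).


Build bottom-up:
...a(10)=373119, a(11)=1328883, a(12)=3*1328883+2*373119=4732887


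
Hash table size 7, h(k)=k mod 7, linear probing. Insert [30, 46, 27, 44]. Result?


Insertions: 30->slot 2; 46->slot 4; 27->slot 6; 44->slot 3
Table: [None, None, 30, 44, 46, None, 27]


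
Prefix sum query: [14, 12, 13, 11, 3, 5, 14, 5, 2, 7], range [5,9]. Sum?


Prefix sums: [0, 14, 26, 39, 50, 53, 58, 72, 77, 79, 86]
Sum[5..9] = prefix[10] - prefix[5] = 86 - 53 = 33


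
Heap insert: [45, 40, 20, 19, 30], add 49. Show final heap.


Append 49: [45, 40, 20, 19, 30, 49]
Bubble up: swap idx 5(49) with idx 2(20); swap idx 2(49) with idx 0(45)
Result: [49, 40, 45, 19, 30, 20]


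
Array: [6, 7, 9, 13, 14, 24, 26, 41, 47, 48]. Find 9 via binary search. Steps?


Search for 9:
[0,9] mid=4 arr[4]=14
[0,3] mid=1 arr[1]=7
[2,3] mid=2 arr[2]=9
Total: 3 comparisons


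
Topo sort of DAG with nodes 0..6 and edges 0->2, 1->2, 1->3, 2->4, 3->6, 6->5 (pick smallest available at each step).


Kahn's algorithm, process smallest node first
Order: [0, 1, 2, 3, 4, 6, 5]


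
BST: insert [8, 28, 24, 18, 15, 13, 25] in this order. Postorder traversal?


Root = 8; build tree by BST insertion.
Postorder traversal: [13, 15, 18, 25, 24, 28, 8]


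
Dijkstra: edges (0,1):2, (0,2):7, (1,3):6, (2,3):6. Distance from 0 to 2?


Dijkstra from 0:
Distances: {0: 0, 1: 2, 2: 7, 3: 8}
Shortest distance to 2 = 7, path = [0, 2]


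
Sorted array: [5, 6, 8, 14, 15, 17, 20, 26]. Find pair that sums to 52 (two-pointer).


Two pointers: lo=0, hi=7
No pair sums to 52


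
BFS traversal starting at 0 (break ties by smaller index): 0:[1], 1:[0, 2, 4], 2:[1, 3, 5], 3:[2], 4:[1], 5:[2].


BFS queue: start with [0]
Visit order: [0, 1, 2, 4, 3, 5]


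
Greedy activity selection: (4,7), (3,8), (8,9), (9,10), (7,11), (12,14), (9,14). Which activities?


Greedy: pick earliest-ending, then skip overlaps.
Selected (4 activities): [(4, 7), (8, 9), (9, 10), (12, 14)]


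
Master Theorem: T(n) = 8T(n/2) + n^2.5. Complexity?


a=8, b=2, c=2.5. log_2(8)=3 > c=2.5. Case 1: O(n^log_b(a)) = O(n^3)
Complexity: O(n^3)


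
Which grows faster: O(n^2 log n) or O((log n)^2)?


polylogarithmic grows slower than n^2 log n
O((log n)^2) is asymptotically smaller; O(n^2 log n) grows faster


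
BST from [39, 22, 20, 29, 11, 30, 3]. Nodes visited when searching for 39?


BST root = 39
Search for 39: compare at each node
Path: [39]


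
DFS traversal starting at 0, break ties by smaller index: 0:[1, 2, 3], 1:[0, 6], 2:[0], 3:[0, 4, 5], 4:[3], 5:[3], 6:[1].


DFS stack-based: start with [0]
Visit order: [0, 1, 6, 2, 3, 4, 5]


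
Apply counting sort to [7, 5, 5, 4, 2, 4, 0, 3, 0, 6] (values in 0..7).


Count array: [2, 0, 1, 1, 2, 2, 1, 1]
Reconstruct: [0, 0, 2, 3, 4, 4, 5, 5, 6, 7]


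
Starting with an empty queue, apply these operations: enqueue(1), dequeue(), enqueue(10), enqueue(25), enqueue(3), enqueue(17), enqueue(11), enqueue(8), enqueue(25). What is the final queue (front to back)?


enqueue(1) -> [1]
dequeue() returns 1 -> []
enqueue(10) -> [10]
enqueue(25) -> [10, 25]
enqueue(3) -> [10, 25, 3]
enqueue(17) -> [10, 25, 3, 17]
enqueue(11) -> [10, 25, 3, 17, 11]
enqueue(8) -> [10, 25, 3, 17, 11, 8]
enqueue(25) -> [10, 25, 3, 17, 11, 8, 25]
Final queue (front to back): [10, 25, 3, 17, 11, 8, 25]


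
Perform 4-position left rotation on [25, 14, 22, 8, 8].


Left rotate by 4: [8, 25, 14, 22, 8]


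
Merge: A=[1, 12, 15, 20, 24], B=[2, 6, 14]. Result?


Compare heads, take smaller each step.
Merged: [1, 2, 6, 12, 14, 15, 20, 24]


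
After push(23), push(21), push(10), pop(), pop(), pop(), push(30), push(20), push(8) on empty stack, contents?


push(23) -> [23]
push(21) -> [23, 21]
push(10) -> [23, 21, 10]
pop() returns 10 -> [23, 21]
pop() returns 21 -> [23]
pop() returns 23 -> []
push(30) -> [30]
push(20) -> [30, 20]
push(8) -> [30, 20, 8]
Final stack (bottom to top): [30, 20, 8]


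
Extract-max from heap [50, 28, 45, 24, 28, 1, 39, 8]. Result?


Max = 50
Replace root with last, heapify down
Resulting heap: [45, 28, 39, 24, 28, 1, 8]


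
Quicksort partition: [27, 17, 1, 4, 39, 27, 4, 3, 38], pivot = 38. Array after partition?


Elements <= 38 go left of pivot.
Result: [27, 17, 1, 4, 27, 4, 3, 38, 39], pivot at index 7


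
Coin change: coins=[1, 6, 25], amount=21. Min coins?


dp[0]=0; dp[i]=1+min(dp[i-c] for c in coins)
...dp[16]=6, dp[17]=7, dp[18]=3, dp[19]=4, dp[20]=5, dp[21]=6
Minimum coins for 21 = 6


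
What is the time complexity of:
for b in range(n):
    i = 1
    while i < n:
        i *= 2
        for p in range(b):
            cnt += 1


Per nesting level: O(n) * O(log n) * O(n) [triangular over b] = O(n^2 log n)
Complexity: O(n^2 log n)


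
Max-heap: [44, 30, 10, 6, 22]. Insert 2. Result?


Append 2: [44, 30, 10, 6, 22, 2]
Bubble up: no swaps needed
Result: [44, 30, 10, 6, 22, 2]


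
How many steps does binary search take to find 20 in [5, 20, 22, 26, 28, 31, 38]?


Search for 20:
[0,6] mid=3 arr[3]=26
[0,2] mid=1 arr[1]=20
Total: 2 comparisons


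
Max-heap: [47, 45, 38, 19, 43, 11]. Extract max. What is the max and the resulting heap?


Max = 47
Replace root with last, heapify down
Resulting heap: [45, 43, 38, 19, 11]


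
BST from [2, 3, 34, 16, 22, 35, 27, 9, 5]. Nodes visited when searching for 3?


BST root = 2
Search for 3: compare at each node
Path: [2, 3]


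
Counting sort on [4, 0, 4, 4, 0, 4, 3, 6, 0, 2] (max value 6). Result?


Count array: [3, 0, 1, 1, 4, 0, 1]
Reconstruct: [0, 0, 0, 2, 3, 4, 4, 4, 4, 6]


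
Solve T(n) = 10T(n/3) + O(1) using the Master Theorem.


a=10, b=3, c=0. log_3(10)=2.096 > c=0. Case 1: O(n^log_b(a)) = O(n^2.096)
Complexity: O(n^2.096)


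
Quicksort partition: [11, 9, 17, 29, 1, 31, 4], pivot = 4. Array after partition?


Elements <= 4 go left of pivot.
Result: [1, 4, 17, 29, 11, 31, 9], pivot at index 1


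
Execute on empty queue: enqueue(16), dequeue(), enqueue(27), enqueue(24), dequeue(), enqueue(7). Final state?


enqueue(16) -> [16]
dequeue() returns 16 -> []
enqueue(27) -> [27]
enqueue(24) -> [27, 24]
dequeue() returns 27 -> [24]
enqueue(7) -> [24, 7]
Final queue (front to back): [24, 7]


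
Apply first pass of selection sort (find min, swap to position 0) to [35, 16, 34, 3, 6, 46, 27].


After one pass: [3, 16, 34, 35, 6, 46, 27]


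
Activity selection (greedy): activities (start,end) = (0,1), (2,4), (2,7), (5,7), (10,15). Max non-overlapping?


Greedy: pick earliest-ending, then skip overlaps.
Selected (4 activities): [(0, 1), (2, 4), (5, 7), (10, 15)]


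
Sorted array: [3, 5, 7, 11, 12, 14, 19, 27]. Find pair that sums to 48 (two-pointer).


Two pointers: lo=0, hi=7
No pair sums to 48


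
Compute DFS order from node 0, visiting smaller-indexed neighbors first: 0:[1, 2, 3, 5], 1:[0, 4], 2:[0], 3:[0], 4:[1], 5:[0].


DFS stack-based: start with [0]
Visit order: [0, 1, 4, 2, 3, 5]


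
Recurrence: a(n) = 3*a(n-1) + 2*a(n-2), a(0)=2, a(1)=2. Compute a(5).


Build bottom-up:
...a(3)=34, a(4)=122, a(5)=3*122+2*34=434


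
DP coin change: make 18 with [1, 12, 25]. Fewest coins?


dp[0]=0; dp[i]=1+min(dp[i-c] for c in coins)
...dp[13]=2, dp[14]=3, dp[15]=4, dp[16]=5, dp[17]=6, dp[18]=7
Minimum coins for 18 = 7


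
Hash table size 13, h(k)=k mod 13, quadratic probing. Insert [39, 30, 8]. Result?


Insertions: 39->slot 0; 30->slot 4; 8->slot 8
Table: [39, None, None, None, 30, None, None, None, 8, None, None, None, None]


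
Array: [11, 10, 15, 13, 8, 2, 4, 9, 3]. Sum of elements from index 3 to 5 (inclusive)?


Prefix sums: [0, 11, 21, 36, 49, 57, 59, 63, 72, 75]
Sum[3..5] = prefix[6] - prefix[3] = 59 - 36 = 23


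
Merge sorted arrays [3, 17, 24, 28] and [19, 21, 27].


Compare heads, take smaller each step.
Merged: [3, 17, 19, 21, 24, 27, 28]


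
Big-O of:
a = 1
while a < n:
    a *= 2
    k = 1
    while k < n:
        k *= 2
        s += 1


Per nesting level: O(log n) * O(log n) = O((log n)^2)
Complexity: O((log n)^2)


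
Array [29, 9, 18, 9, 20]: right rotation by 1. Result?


Right rotate by 1: [20, 29, 9, 18, 9]


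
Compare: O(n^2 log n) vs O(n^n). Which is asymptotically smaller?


n^2 log n grows slower than n^n
O(n^2 log n) is asymptotically smaller; O(n^n) grows faster


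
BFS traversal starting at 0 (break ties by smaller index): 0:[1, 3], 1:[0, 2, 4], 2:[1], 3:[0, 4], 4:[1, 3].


BFS queue: start with [0]
Visit order: [0, 1, 3, 2, 4]


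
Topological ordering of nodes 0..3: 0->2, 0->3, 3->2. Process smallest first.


Kahn's algorithm, process smallest node first
Order: [0, 1, 3, 2]


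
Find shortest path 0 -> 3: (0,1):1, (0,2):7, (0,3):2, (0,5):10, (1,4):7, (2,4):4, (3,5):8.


Dijkstra from 0:
Distances: {0: 0, 1: 1, 2: 7, 3: 2, 4: 8, 5: 10}
Shortest distance to 3 = 2, path = [0, 3]


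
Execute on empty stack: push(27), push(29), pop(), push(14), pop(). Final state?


push(27) -> [27]
push(29) -> [27, 29]
pop() returns 29 -> [27]
push(14) -> [27, 14]
pop() returns 14 -> [27]
Final stack (bottom to top): [27]


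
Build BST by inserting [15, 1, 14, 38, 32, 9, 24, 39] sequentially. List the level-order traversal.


Root = 15; build tree by BST insertion.
Level-Order traversal: [15, 1, 38, 14, 32, 39, 9, 24]


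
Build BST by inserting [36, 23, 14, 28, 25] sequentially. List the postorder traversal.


Root = 36; build tree by BST insertion.
Postorder traversal: [14, 25, 28, 23, 36]


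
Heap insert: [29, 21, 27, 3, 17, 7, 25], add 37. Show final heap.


Append 37: [29, 21, 27, 3, 17, 7, 25, 37]
Bubble up: swap idx 7(37) with idx 3(3); swap idx 3(37) with idx 1(21); swap idx 1(37) with idx 0(29)
Result: [37, 29, 27, 21, 17, 7, 25, 3]


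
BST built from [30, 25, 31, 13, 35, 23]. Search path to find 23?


BST root = 30
Search for 23: compare at each node
Path: [30, 25, 13, 23]


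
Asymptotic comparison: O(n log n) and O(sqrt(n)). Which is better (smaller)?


sublinear grows slower than linearithmic
O(sqrt(n)) is asymptotically smaller; O(n log n) grows faster


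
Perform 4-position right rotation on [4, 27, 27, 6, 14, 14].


Right rotate by 4: [27, 6, 14, 14, 4, 27]


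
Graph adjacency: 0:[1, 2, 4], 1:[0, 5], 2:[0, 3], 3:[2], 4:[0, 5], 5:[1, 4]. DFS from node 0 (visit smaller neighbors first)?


DFS stack-based: start with [0]
Visit order: [0, 1, 5, 4, 2, 3]


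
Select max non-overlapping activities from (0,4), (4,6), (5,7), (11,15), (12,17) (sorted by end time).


Greedy: pick earliest-ending, then skip overlaps.
Selected (3 activities): [(0, 4), (4, 6), (11, 15)]


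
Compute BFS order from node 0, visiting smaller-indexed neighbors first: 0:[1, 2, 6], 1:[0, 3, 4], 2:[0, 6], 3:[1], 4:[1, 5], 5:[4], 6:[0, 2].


BFS queue: start with [0]
Visit order: [0, 1, 2, 6, 3, 4, 5]


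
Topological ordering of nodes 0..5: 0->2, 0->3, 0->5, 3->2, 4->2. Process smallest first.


Kahn's algorithm, process smallest node first
Order: [0, 1, 3, 4, 2, 5]


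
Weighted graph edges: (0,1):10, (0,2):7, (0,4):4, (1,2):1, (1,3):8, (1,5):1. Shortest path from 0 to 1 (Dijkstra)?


Dijkstra from 0:
Distances: {0: 0, 1: 8, 2: 7, 3: 16, 4: 4, 5: 9}
Shortest distance to 1 = 8, path = [0, 2, 1]


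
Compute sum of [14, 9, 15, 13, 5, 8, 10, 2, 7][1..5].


Prefix sums: [0, 14, 23, 38, 51, 56, 64, 74, 76, 83]
Sum[1..5] = prefix[6] - prefix[1] = 64 - 14 = 50


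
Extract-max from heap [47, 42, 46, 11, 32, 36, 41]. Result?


Max = 47
Replace root with last, heapify down
Resulting heap: [46, 42, 41, 11, 32, 36]


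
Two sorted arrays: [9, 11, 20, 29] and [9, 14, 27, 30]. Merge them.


Compare heads, take smaller each step.
Merged: [9, 9, 11, 14, 20, 27, 29, 30]


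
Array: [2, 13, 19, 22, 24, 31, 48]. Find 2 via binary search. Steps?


Search for 2:
[0,6] mid=3 arr[3]=22
[0,2] mid=1 arr[1]=13
[0,0] mid=0 arr[0]=2
Total: 3 comparisons


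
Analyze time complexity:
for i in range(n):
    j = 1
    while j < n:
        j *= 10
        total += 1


Per nesting level: O(n) * O(log n) = O(n log n)
Complexity: O(n log n)


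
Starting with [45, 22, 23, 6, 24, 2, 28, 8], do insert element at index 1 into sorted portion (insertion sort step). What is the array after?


After one pass: [22, 45, 23, 6, 24, 2, 28, 8]


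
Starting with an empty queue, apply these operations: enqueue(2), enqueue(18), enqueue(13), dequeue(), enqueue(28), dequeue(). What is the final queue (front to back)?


enqueue(2) -> [2]
enqueue(18) -> [2, 18]
enqueue(13) -> [2, 18, 13]
dequeue() returns 2 -> [18, 13]
enqueue(28) -> [18, 13, 28]
dequeue() returns 18 -> [13, 28]
Final queue (front to back): [13, 28]


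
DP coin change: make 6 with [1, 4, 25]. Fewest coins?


dp[0]=0; dp[i]=1+min(dp[i-c] for c in coins)
...dp[1]=1, dp[2]=2, dp[3]=3, dp[4]=1, dp[5]=2, dp[6]=3
Minimum coins for 6 = 3


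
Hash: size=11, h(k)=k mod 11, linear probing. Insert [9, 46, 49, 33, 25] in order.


Insertions: 9->slot 9; 46->slot 2; 49->slot 5; 33->slot 0; 25->slot 3
Table: [33, None, 46, 25, None, 49, None, None, None, 9, None]


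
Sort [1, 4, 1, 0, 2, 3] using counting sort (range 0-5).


Count array: [1, 2, 1, 1, 1, 0]
Reconstruct: [0, 1, 1, 2, 3, 4]


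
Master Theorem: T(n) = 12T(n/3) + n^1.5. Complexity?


a=12, b=3, c=1.5. log_3(12)=2.262 > c=1.5. Case 1: O(n^log_b(a)) = O(n^2.262)
Complexity: O(n^2.262)


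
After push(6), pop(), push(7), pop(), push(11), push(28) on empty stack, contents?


push(6) -> [6]
pop() returns 6 -> []
push(7) -> [7]
pop() returns 7 -> []
push(11) -> [11]
push(28) -> [11, 28]
Final stack (bottom to top): [11, 28]


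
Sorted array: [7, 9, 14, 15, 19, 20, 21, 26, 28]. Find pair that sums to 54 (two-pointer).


Two pointers: lo=0, hi=8
Found pair: (26, 28) summing to 54


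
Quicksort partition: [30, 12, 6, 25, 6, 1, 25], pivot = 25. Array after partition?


Elements <= 25 go left of pivot.
Result: [12, 6, 25, 6, 1, 25, 30], pivot at index 5


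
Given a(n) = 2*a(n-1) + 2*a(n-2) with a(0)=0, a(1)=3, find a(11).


Build bottom-up:
...a(9)=7344, a(10)=20064, a(11)=2*20064+2*7344=54816


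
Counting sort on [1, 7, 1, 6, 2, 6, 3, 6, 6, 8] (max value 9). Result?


Count array: [0, 2, 1, 1, 0, 0, 4, 1, 1, 0]
Reconstruct: [1, 1, 2, 3, 6, 6, 6, 6, 7, 8]


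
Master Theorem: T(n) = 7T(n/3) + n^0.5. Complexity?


a=7, b=3, c=0.5. log_3(7)=1.771 > c=0.5. Case 1: O(n^log_b(a)) = O(n^1.771)
Complexity: O(n^1.771)


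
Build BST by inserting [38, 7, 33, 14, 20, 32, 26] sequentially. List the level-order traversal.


Root = 38; build tree by BST insertion.
Level-Order traversal: [38, 7, 33, 14, 20, 32, 26]


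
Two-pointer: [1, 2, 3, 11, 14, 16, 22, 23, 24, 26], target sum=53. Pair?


Two pointers: lo=0, hi=9
No pair sums to 53


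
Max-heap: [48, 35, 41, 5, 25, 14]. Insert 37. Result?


Append 37: [48, 35, 41, 5, 25, 14, 37]
Bubble up: no swaps needed
Result: [48, 35, 41, 5, 25, 14, 37]


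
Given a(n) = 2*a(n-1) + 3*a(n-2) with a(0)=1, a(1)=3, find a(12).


Build bottom-up:
...a(10)=59049, a(11)=177147, a(12)=2*177147+3*59049=531441


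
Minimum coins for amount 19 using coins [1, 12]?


dp[0]=0; dp[i]=1+min(dp[i-c] for c in coins)
...dp[14]=3, dp[15]=4, dp[16]=5, dp[17]=6, dp[18]=7, dp[19]=8
Minimum coins for 19 = 8


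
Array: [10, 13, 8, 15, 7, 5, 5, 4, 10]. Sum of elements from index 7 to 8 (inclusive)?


Prefix sums: [0, 10, 23, 31, 46, 53, 58, 63, 67, 77]
Sum[7..8] = prefix[9] - prefix[7] = 77 - 63 = 14


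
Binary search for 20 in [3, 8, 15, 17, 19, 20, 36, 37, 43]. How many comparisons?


Search for 20:
[0,8] mid=4 arr[4]=19
[5,8] mid=6 arr[6]=36
[5,5] mid=5 arr[5]=20
Total: 3 comparisons


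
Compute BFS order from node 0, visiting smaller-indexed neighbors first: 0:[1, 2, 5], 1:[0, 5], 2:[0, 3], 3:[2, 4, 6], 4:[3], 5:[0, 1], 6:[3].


BFS queue: start with [0]
Visit order: [0, 1, 2, 5, 3, 4, 6]


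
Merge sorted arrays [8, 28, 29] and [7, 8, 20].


Compare heads, take smaller each step.
Merged: [7, 8, 8, 20, 28, 29]


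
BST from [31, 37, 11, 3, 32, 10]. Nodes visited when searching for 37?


BST root = 31
Search for 37: compare at each node
Path: [31, 37]


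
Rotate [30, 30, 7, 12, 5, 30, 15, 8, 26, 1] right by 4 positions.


Right rotate by 4: [15, 8, 26, 1, 30, 30, 7, 12, 5, 30]


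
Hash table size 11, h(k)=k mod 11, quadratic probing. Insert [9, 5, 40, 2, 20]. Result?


Insertions: 9->slot 9; 5->slot 5; 40->slot 7; 2->slot 2; 20->slot 10
Table: [None, None, 2, None, None, 5, None, 40, None, 9, 20]


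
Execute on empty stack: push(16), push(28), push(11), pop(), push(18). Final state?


push(16) -> [16]
push(28) -> [16, 28]
push(11) -> [16, 28, 11]
pop() returns 11 -> [16, 28]
push(18) -> [16, 28, 18]
Final stack (bottom to top): [16, 28, 18]


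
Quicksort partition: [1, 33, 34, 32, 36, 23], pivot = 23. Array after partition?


Elements <= 23 go left of pivot.
Result: [1, 23, 34, 32, 36, 33], pivot at index 1


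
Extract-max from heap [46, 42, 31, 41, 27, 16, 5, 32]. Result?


Max = 46
Replace root with last, heapify down
Resulting heap: [42, 41, 31, 32, 27, 16, 5]


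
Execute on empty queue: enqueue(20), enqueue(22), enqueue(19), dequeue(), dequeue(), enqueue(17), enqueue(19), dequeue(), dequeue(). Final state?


enqueue(20) -> [20]
enqueue(22) -> [20, 22]
enqueue(19) -> [20, 22, 19]
dequeue() returns 20 -> [22, 19]
dequeue() returns 22 -> [19]
enqueue(17) -> [19, 17]
enqueue(19) -> [19, 17, 19]
dequeue() returns 19 -> [17, 19]
dequeue() returns 17 -> [19]
Final queue (front to back): [19]


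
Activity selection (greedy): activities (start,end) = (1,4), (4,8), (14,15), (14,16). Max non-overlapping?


Greedy: pick earliest-ending, then skip overlaps.
Selected (3 activities): [(1, 4), (4, 8), (14, 15)]


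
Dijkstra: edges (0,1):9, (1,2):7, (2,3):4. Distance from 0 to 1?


Dijkstra from 0:
Distances: {0: 0, 1: 9, 2: 16, 3: 20}
Shortest distance to 1 = 9, path = [0, 1]


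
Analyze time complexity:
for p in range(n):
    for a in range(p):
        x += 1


Per nesting level: O(n) * O(n) [triangular over p] = O(n^2)
Complexity: O(n^2)


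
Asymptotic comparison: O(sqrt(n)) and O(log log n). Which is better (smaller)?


double-logarithmic grows slower than sublinear
O(log log n) is asymptotically smaller; O(sqrt(n)) grows faster


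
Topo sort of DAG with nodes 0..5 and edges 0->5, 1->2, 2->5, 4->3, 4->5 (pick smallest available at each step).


Kahn's algorithm, process smallest node first
Order: [0, 1, 2, 4, 3, 5]


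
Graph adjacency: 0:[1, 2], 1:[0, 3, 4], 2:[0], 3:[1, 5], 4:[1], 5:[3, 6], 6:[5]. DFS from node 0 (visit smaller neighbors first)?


DFS stack-based: start with [0]
Visit order: [0, 1, 3, 5, 6, 4, 2]


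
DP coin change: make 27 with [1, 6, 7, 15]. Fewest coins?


dp[0]=0; dp[i]=1+min(dp[i-c] for c in coins)
...dp[22]=2, dp[23]=3, dp[24]=4, dp[25]=4, dp[26]=4, dp[27]=3
Minimum coins for 27 = 3


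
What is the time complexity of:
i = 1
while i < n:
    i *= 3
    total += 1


Per nesting level: O(log n) = O(log n)
Complexity: O(log n)


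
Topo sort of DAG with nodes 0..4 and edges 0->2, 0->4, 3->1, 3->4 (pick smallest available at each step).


Kahn's algorithm, process smallest node first
Order: [0, 2, 3, 1, 4]


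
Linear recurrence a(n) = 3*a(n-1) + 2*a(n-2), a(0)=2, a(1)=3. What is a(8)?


Build bottom-up:
...a(6)=2041, a(7)=7269, a(8)=3*7269+2*2041=25889


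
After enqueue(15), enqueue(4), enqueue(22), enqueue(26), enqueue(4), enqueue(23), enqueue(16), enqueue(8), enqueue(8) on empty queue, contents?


enqueue(15) -> [15]
enqueue(4) -> [15, 4]
enqueue(22) -> [15, 4, 22]
enqueue(26) -> [15, 4, 22, 26]
enqueue(4) -> [15, 4, 22, 26, 4]
enqueue(23) -> [15, 4, 22, 26, 4, 23]
enqueue(16) -> [15, 4, 22, 26, 4, 23, 16]
enqueue(8) -> [15, 4, 22, 26, 4, 23, 16, 8]
enqueue(8) -> [15, 4, 22, 26, 4, 23, 16, 8, 8]
Final queue (front to back): [15, 4, 22, 26, 4, 23, 16, 8, 8]


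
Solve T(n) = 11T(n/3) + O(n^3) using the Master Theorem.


a=11, b=3, c=3. log_3(11)=2.183 < c=3. Case 3: O(n^c) = O(n^3)
Complexity: O(n^3)


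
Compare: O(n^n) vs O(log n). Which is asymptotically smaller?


logarithmic grows slower than n^n
O(log n) is asymptotically smaller; O(n^n) grows faster


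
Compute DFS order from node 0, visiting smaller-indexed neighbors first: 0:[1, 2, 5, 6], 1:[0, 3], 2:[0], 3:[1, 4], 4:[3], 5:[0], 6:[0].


DFS stack-based: start with [0]
Visit order: [0, 1, 3, 4, 2, 5, 6]


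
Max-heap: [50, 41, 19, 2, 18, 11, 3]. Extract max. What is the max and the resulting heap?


Max = 50
Replace root with last, heapify down
Resulting heap: [41, 18, 19, 2, 3, 11]


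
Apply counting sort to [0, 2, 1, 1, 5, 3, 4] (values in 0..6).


Count array: [1, 2, 1, 1, 1, 1, 0]
Reconstruct: [0, 1, 1, 2, 3, 4, 5]


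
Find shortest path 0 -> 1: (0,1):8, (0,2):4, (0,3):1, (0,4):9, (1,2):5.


Dijkstra from 0:
Distances: {0: 0, 1: 8, 2: 4, 3: 1, 4: 9}
Shortest distance to 1 = 8, path = [0, 1]
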